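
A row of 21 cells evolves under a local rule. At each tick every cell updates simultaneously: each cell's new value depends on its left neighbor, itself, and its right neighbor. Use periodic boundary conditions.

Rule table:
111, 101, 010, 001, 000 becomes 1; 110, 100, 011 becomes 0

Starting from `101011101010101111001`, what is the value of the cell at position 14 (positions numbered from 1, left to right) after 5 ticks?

0

011101011111110110010
101011101111101000110
111101010111011011001
111011111010100100010
010101110111101101111
position 14 holds 0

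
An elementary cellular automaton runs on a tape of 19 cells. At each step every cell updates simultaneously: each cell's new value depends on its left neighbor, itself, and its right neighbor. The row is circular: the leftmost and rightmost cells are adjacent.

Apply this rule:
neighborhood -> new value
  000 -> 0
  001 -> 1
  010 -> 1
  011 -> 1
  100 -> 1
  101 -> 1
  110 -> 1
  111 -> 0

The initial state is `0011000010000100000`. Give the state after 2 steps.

step 1: 0111100111001110000
step 2: 1100111101111011000

1100111101111011000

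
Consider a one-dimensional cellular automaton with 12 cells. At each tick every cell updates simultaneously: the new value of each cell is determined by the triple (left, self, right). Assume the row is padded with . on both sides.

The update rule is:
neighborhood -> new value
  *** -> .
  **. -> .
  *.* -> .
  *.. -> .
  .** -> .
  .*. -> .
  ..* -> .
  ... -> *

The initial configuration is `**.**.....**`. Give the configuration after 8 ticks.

......***...
*****.....**
......***...  (repeats tick 1; period 2)
tick 8: *****.....**

*****.....**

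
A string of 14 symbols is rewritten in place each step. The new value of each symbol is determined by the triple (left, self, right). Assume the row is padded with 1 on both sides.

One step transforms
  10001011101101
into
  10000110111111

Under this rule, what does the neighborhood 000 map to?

0

At position 2 the neighborhood is 000; the next row has 0 there.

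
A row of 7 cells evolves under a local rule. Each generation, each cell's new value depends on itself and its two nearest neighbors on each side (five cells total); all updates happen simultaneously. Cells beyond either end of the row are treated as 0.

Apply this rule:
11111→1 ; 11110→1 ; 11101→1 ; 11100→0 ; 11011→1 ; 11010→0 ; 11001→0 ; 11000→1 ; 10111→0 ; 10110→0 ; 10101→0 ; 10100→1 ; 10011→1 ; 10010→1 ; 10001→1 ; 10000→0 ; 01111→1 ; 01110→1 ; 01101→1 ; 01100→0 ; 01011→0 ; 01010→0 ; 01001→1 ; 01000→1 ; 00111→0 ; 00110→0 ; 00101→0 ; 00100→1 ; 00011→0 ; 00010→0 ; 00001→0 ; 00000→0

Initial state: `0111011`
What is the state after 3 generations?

0000011

0011100
0001010
0000011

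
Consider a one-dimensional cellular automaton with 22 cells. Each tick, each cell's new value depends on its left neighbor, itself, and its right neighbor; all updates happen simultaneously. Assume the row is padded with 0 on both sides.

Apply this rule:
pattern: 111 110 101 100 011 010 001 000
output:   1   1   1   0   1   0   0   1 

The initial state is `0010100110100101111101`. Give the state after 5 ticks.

1001000111000011111110
0000010111011011111110
1111001111111111111110
1111001111111111111110  (fixed point — unchanged through tick 5)

1111001111111111111110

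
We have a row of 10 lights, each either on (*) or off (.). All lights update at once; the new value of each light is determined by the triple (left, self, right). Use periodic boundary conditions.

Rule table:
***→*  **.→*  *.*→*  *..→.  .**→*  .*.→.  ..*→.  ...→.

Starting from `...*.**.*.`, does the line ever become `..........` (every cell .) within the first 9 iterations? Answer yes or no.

no

iteration 1: ....****..
iteration 2: ....****..  (fixed point — unchanged through iteration 9)
iteration 9 is ....****.., still not uniform .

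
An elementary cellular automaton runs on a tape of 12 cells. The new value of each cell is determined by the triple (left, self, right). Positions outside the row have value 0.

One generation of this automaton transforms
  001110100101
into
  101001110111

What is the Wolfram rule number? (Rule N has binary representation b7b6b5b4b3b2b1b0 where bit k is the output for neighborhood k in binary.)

61

position 3: 111 → 0  (bit 7 = 0)
position 4: 110 → 0  (bit 6 = 0)
position 5: 101 → 1  (bit 5 = 1)
position 7: 100 → 1  (bit 4 = 1)
position 2: 011 → 1  (bit 3 = 1)
position 6: 010 → 1  (bit 2 = 1)
position 1: 001 → 0  (bit 1 = 0)
position 0: 000 → 1  (bit 0 = 1)
bits b7..b0 = 00111101 = 61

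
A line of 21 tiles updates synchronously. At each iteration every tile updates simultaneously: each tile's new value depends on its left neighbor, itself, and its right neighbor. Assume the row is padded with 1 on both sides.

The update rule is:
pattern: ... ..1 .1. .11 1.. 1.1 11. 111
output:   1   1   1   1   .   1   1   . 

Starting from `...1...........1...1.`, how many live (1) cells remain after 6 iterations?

.111.11111111111.1111
11.111.........111...
.111.1.111111111.1.11
11.11111.......11111.
.111...1.1111111...11
11.1.11111.....1.111.
count of 1: 12

12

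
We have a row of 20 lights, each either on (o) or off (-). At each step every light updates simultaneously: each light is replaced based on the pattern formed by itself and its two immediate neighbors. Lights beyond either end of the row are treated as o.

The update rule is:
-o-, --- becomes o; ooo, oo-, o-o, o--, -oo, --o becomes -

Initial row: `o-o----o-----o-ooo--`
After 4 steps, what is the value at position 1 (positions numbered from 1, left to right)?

-

--o-oo-o-ooo-o------
--o----o-----o-oooo-
--o-oo-o-ooo-o------  (repeats step 1; period 2)
step 4: --o----o-----o-oooo-
position 1 holds -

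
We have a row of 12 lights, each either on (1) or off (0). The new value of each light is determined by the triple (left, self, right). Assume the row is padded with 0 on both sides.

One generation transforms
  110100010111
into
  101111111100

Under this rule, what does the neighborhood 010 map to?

1

At position 3 the neighborhood is 010; the next row has 1 there.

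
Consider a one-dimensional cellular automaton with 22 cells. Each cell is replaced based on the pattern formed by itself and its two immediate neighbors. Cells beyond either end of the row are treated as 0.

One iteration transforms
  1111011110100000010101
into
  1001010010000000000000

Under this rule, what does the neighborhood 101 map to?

At position 4 the neighborhood is 101; the next row has 0 there.

0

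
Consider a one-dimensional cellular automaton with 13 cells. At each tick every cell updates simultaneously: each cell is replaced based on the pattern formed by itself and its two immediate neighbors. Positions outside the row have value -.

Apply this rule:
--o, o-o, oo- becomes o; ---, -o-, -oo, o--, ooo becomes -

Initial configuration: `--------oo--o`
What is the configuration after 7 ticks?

-------o-o-o-
------o-o-o--
-----o-o-o---
----o-o-o----
---o-o-o-----
--o-o-o------
-o-o-o-------

-o-o-o-------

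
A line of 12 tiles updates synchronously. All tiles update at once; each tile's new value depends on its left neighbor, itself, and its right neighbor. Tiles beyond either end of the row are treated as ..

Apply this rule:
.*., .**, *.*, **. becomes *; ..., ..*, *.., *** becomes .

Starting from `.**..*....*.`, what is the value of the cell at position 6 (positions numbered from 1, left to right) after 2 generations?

.**..*....*.  (fixed point — unchanged through generation 2)
position 6 holds *

*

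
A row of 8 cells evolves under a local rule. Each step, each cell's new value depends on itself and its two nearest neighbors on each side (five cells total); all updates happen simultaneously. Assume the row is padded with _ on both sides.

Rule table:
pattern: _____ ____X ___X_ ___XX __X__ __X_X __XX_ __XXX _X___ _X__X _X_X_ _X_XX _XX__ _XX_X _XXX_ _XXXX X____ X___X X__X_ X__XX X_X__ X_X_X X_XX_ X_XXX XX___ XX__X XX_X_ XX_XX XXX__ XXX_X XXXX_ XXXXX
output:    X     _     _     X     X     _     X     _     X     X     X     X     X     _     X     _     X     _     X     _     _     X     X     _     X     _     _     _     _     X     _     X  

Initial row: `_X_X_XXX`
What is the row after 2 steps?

_X_XX__X

__XXX_X_
_X_XX__X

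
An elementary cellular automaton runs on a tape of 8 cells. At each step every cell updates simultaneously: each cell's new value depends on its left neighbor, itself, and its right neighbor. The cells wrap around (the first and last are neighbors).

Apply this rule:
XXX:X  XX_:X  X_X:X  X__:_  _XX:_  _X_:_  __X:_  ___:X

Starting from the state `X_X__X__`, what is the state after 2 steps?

_X______
___XXXXX

___XXXXX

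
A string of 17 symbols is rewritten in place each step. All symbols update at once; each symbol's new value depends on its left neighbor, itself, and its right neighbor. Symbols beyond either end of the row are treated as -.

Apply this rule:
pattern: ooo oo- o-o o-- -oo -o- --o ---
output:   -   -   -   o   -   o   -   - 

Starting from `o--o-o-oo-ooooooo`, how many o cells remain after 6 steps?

oo-o-o-----------
---o-oo----------
---o---o---------
---oo--oo--------
-----o---o-------
-----oo--oo------
count of o: 4

4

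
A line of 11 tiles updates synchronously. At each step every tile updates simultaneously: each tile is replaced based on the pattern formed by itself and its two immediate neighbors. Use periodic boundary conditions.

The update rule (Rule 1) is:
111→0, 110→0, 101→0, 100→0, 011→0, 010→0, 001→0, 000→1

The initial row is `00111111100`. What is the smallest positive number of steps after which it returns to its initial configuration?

2

step 1: 10000000001
step 2: 00111111100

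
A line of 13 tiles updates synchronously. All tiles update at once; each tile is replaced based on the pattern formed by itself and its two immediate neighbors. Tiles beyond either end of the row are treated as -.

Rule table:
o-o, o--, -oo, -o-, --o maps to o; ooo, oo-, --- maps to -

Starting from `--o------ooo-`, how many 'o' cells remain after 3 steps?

9

-ooo----oo--o
oo--o--oo-ooo
o-oooooo-oo--
count of o: 9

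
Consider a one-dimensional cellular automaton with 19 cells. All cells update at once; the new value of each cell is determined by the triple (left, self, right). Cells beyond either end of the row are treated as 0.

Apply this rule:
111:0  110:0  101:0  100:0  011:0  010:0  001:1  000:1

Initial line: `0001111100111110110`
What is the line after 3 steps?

1110000001000000000
0000111110011111111
1111000000100000000

1111000000100000000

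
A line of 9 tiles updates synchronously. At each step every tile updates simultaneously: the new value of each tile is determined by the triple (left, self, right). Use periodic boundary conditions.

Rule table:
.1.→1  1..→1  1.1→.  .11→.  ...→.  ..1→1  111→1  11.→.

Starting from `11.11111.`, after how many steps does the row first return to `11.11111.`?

step 1: ....111..
step 2: ...1.1.1.
step 3: ..11.1.11
step 4: 11...1...
step 5: ..1.111.1
step 6: 111..1..1
step 7: 11.11111.

7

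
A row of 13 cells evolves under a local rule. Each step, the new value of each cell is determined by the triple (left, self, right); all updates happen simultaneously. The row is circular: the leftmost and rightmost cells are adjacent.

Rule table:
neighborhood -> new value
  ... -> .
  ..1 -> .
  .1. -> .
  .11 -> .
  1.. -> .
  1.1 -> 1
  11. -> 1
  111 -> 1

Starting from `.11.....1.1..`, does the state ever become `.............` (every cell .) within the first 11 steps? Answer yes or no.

step 1: ..1......1...
step 2: .............
all cells are . at step 2

yes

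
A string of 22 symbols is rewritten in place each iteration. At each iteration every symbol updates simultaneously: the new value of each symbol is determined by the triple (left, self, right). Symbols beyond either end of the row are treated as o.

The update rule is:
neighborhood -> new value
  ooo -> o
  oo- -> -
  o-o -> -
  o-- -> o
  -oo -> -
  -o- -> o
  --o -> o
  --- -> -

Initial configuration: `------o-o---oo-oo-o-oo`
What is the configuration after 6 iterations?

o--ooo-o---oooo--o-o--

iteration 1: o----oo-oo-o------o--o
iteration 2: -o--o------oo----oooo-
iteration 3: -ooooo----o--o--o-oo--
iteration 4: --ooo-o--oooooooo---oo
iteration 5: oo-o--ooo-oooooo-o-o-o
iteration 6: o--ooo-o---oooo--o-o--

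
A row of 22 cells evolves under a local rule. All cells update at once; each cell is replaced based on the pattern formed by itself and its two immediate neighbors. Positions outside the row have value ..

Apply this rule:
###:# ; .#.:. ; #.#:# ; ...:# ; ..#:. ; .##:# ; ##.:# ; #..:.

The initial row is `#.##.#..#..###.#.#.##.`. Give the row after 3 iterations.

.####......####.#.###.
.####.####.#####.####.
.####################.

.####################.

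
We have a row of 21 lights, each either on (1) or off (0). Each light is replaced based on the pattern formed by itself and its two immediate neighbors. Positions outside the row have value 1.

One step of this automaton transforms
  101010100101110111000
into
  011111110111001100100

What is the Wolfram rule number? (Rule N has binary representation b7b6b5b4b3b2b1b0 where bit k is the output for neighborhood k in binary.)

60

position 12: 111 → 0  (bit 7 = 0)
position 0: 110 → 0  (bit 6 = 0)
position 1: 101 → 1  (bit 5 = 1)
position 7: 100 → 1  (bit 4 = 1)
position 11: 011 → 1  (bit 3 = 1)
position 2: 010 → 1  (bit 2 = 1)
position 8: 001 → 0  (bit 1 = 0)
position 19: 000 → 0  (bit 0 = 0)
bits b7..b0 = 00111100 = 60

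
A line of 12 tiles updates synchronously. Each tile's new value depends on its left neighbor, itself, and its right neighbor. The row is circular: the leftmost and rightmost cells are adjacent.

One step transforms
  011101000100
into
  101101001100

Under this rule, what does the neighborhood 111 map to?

1

At position 2 the neighborhood is 111; the next row has 1 there.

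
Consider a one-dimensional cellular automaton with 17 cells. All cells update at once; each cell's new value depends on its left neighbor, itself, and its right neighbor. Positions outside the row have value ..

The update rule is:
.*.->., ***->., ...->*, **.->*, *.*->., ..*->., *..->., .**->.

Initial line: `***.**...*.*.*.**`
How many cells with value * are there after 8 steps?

..*..*.*........*
*........******..
..******......*.*
*......*.****....
..****......*.***
*....*.****.....*
..**......*.***..
*..*.****.....*.*
count of *: 8

8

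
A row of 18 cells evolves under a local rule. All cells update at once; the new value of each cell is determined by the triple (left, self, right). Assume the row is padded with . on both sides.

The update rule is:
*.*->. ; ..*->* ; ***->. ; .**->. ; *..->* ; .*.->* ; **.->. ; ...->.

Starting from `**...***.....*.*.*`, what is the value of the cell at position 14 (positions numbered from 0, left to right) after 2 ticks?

..*.*...*...**.*.*
.**.**.***.*...*.*
position 14 holds .

.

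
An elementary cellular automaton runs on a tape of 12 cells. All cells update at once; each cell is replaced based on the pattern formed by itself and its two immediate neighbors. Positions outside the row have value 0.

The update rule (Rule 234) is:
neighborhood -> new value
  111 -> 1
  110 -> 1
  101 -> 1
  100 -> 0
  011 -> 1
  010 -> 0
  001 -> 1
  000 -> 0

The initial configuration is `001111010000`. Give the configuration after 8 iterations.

111111100000

011111100000
111111100000
111111100000  (fixed point — unchanged through iteration 8)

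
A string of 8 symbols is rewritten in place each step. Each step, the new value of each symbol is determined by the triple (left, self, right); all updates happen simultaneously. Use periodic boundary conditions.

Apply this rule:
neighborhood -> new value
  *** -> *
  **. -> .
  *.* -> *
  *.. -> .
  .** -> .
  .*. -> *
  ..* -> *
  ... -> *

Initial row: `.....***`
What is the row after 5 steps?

*.*..***

.****.*.
*.**.**.
**..*..*
*..**.*.
*.*..***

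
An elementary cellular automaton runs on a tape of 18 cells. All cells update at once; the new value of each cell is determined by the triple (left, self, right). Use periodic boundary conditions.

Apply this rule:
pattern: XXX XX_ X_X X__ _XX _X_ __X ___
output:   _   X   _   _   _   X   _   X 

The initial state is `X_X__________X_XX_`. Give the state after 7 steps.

X_X_XX_X_X_X_X__X_

X_X_XXXXXXXX_X__X_
X_X________X_X__X_
X_X_XXXXXX_X_X__X_
X_X______X_X_X__X_
X_X_XXXX_X_X_X__X_
X_X____X_X_X_X__X_
X_X_XX_X_X_X_X__X_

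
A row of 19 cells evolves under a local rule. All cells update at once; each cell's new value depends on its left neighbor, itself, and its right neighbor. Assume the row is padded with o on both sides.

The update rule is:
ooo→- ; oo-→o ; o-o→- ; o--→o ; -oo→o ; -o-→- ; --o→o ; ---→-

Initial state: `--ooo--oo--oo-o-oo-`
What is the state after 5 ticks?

tick 1: ooo-ooooooooo---oo-
tick 2: --o-o-------oo-ooo-
tick 3: oo---o-----ooo-o-o-
tick 4: -oo-o-o---oo-o-----
tick 5: -oo----o-ooo--o---o

-oo----o-ooo--o---o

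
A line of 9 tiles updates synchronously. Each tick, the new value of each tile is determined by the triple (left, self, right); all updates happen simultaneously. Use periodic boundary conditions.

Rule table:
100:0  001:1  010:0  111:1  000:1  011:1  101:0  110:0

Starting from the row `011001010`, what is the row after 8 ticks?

tick 1: 110010000
tick 2: 100100111
tick 3: 001001111
tick 4: 010011110
tick 5: 100111100
tick 6: 001111001
tick 7: 011110010
tick 8: 111100100

111100100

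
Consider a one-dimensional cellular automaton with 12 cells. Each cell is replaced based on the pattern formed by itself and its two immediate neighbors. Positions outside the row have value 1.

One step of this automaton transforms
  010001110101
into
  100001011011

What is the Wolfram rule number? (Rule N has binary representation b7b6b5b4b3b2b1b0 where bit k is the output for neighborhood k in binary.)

position 6: 111 → 0  (bit 7 = 0)
position 7: 110 → 1  (bit 6 = 1)
position 0: 101 → 1  (bit 5 = 1)
position 2: 100 → 0  (bit 4 = 0)
position 5: 011 → 1  (bit 3 = 1)
position 1: 010 → 0  (bit 2 = 0)
position 4: 001 → 0  (bit 1 = 0)
position 3: 000 → 0  (bit 0 = 0)
bits b7..b0 = 01101000 = 104

104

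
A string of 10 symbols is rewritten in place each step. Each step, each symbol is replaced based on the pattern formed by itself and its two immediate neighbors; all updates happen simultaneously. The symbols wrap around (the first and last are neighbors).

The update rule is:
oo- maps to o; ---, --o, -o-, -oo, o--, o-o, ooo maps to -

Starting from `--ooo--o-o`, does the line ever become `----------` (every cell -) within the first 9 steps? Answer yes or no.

yes

----o-----
----------
all cells are - at step 2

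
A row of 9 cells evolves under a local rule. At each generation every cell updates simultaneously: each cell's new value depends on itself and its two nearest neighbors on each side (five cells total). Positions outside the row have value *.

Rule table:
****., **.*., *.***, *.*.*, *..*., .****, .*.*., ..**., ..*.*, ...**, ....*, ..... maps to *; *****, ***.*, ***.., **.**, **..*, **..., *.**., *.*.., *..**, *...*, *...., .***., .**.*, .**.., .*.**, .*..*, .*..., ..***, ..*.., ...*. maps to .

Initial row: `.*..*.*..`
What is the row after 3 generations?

..******.

generation 1: *..***...
generation 2: ........*
generation 3: ..******.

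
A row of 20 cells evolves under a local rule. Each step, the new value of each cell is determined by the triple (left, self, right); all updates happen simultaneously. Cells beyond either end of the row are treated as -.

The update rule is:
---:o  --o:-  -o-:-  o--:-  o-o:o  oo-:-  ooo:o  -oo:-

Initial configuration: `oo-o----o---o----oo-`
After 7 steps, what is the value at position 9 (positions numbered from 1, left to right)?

--o--oo---o---oo----
o-------o---o----ooo
--ooooo---o---oo--o-
o--ooo--o---o-------
----o-----o---oooooo
ooo---ooo---o--oooo-
-o--o--o--o-----oo--
position 9 holds -

-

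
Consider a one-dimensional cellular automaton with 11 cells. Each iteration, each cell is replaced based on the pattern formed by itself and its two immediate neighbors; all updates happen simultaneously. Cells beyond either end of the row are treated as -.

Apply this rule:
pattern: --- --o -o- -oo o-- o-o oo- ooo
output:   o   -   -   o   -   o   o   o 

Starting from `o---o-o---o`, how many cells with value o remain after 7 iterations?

iteration 1: --o--o--o--
iteration 2: o---------o
iteration 3: --ooooooo--
iteration 4: o-ooooooo-o
iteration 5: -ooooooooo-
iteration 6: -ooooooooo-  (fixed point — unchanged through iteration 7)
count of o: 9

9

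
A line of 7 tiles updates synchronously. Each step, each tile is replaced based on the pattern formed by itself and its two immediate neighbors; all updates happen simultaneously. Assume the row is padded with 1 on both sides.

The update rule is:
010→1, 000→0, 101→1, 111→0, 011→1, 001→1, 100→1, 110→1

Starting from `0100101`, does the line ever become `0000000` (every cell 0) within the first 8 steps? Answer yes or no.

yes

step 1: 1111111
step 2: 0000000
all cells are 0 at step 2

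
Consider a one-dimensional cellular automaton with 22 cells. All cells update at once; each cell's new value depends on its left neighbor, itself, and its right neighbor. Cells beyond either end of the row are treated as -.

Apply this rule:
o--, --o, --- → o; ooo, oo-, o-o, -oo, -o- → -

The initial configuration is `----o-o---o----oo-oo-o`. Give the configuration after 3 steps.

oooo---oooooooo-------

oooo---ooo-oooo-------
----ooo--------ooooooo
oooo---oooooooo-------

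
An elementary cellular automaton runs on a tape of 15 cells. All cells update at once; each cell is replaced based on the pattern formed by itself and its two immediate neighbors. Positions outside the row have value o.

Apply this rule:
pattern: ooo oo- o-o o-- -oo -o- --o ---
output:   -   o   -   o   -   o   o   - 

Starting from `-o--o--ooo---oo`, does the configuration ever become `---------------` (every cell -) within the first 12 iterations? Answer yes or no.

no

-oooooo--oo-o--
------ooo-o-ooo
o----o--o-o----
oo--ooooo-oo--o
-ooo----o--ooo-
---oo--oooo--o-
o-o-ooo---oooo-
o-o---oo-o---o-
o-oo-o-o-oo-oo-
o--o-o-o--o--o-
oooo-o-ooooooo-
---o-o-------o-
iteration 12 is ---o-o-------o-, still not uniform -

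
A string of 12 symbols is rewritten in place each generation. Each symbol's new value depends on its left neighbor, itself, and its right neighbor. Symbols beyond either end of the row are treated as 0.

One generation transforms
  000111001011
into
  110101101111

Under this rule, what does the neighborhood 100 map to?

At position 6 the neighborhood is 100; the next row has 1 there.

1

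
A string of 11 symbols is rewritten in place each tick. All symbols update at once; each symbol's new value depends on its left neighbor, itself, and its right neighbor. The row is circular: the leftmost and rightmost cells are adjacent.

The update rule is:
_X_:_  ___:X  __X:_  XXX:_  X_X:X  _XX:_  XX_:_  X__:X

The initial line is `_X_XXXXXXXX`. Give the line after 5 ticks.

_X_______X_

X_X________
_X_XXXXXXX_
__X_______X
X__XXXXXX__
_X_______X_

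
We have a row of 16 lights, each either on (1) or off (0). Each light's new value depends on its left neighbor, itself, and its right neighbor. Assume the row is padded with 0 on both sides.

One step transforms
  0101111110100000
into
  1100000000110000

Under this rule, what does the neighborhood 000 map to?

0

At position 12 the neighborhood is 000; the next row has 0 there.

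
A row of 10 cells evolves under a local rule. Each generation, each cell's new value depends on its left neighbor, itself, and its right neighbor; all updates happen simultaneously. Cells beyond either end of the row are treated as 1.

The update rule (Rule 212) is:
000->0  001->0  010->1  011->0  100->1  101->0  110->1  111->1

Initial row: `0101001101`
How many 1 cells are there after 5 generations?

generation 1: 0101100100
generation 2: 0100110110
generation 3: 0110010010
generation 4: 0011011010
generation 5: 1001001010
count of 1: 4

4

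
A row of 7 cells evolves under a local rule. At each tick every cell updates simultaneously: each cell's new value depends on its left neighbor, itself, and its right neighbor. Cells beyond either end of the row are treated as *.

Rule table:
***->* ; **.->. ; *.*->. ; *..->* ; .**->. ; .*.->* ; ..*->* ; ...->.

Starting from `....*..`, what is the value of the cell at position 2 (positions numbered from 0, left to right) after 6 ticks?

.

*..****
.**.***
.....**
*...*.*
.*.**..
.*...**
position 2 holds .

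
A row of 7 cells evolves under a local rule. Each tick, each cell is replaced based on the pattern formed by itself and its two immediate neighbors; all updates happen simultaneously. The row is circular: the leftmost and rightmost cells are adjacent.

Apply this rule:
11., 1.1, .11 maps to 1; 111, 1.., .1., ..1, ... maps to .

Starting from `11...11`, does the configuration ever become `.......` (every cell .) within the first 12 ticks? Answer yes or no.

yes

tick 1: .1...1.
tick 2: .......
all cells are . at tick 2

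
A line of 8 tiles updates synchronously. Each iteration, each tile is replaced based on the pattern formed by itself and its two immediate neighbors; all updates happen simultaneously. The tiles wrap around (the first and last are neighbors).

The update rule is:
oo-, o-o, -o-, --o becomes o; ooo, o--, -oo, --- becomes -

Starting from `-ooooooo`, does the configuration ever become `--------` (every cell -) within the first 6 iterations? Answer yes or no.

o------o
o-----o-
o----ooo
o---o---
o--oo--o
o-o-o-o-
iteration 6 is o-o-o-o-, still not uniform -

no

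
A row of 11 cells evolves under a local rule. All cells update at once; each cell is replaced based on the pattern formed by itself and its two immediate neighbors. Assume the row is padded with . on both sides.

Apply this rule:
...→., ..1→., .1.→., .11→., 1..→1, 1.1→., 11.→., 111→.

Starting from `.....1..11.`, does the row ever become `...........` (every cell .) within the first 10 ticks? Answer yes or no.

tick 1: ......1...1
tick 2: .......1...
tick 3: ........1..
tick 4: .........1.
tick 5: ..........1
tick 6: ...........
all cells are . at tick 6

yes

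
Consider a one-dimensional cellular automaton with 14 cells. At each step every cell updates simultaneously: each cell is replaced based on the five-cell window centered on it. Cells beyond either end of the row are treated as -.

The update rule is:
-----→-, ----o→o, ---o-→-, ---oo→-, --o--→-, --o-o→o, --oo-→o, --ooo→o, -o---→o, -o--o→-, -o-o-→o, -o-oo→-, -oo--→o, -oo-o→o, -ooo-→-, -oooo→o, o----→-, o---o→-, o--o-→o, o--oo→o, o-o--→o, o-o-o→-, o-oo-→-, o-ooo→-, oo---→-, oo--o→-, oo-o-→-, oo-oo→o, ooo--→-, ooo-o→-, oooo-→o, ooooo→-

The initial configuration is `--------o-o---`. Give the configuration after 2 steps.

------o-oooo--
----o-o--oo---

----o-o--oo---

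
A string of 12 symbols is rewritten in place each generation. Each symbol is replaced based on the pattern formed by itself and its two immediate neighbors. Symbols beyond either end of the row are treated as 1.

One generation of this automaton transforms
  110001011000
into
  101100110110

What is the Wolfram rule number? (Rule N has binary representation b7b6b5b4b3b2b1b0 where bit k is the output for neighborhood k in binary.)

position 0: 111 → 1  (bit 7 = 1)
position 1: 110 → 0  (bit 6 = 0)
position 6: 101 → 1  (bit 5 = 1)
position 2: 100 → 1  (bit 4 = 1)
position 7: 011 → 1  (bit 3 = 1)
position 5: 010 → 0  (bit 2 = 0)
position 4: 001 → 0  (bit 1 = 0)
position 3: 000 → 1  (bit 0 = 1)
bits b7..b0 = 10111001 = 185

185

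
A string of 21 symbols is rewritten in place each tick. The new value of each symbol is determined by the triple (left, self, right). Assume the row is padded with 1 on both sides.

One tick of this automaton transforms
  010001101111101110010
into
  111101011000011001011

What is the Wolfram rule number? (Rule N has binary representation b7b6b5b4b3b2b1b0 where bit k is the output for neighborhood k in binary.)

61

position 9: 111 → 0  (bit 7 = 0)
position 6: 110 → 0  (bit 6 = 0)
position 0: 101 → 1  (bit 5 = 1)
position 2: 100 → 1  (bit 4 = 1)
position 5: 011 → 1  (bit 3 = 1)
position 1: 010 → 1  (bit 2 = 1)
position 4: 001 → 0  (bit 1 = 0)
position 3: 000 → 1  (bit 0 = 1)
bits b7..b0 = 00111101 = 61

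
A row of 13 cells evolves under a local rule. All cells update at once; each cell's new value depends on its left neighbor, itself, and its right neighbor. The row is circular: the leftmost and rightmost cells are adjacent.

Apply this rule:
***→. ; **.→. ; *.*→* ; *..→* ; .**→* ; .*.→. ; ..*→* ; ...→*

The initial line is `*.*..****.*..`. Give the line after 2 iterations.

iteration 1: .*.***...*.**
iteration 2: *.**..***.**.

*.**..***.**.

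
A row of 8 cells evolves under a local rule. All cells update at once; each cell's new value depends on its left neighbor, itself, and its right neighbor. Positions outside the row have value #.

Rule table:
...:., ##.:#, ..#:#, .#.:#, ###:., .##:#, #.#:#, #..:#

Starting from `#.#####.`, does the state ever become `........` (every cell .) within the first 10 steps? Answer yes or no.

yes

step 1: ###...##
step 2: ..##.##.
step 3: ########
step 4: ........
all cells are . at step 4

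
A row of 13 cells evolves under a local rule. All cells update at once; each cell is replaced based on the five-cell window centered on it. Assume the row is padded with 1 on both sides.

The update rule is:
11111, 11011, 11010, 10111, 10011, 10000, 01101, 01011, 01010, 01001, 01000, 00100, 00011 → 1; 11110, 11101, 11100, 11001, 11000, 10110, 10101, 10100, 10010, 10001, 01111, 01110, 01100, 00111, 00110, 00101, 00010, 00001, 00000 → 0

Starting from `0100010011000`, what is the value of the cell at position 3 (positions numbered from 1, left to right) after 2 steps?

step 1: 1010011100001
step 2: 0101100001010
position 3 holds 0

0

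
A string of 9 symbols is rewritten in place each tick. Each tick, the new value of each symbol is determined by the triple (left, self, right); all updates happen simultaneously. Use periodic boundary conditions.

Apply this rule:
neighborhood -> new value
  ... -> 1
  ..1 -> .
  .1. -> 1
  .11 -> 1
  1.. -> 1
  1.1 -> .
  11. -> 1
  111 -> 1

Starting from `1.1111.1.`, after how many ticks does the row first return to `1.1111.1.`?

1

1.1111.1.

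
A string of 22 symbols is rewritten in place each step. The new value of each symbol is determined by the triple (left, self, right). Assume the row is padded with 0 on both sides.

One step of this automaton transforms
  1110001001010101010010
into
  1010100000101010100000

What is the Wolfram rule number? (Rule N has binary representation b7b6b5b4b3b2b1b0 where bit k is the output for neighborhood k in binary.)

position 1: 111 → 0  (bit 7 = 0)
position 2: 110 → 1  (bit 6 = 1)
position 10: 101 → 1  (bit 5 = 1)
position 3: 100 → 0  (bit 4 = 0)
position 0: 011 → 1  (bit 3 = 1)
position 6: 010 → 0  (bit 2 = 0)
position 5: 001 → 0  (bit 1 = 0)
position 4: 000 → 1  (bit 0 = 1)
bits b7..b0 = 01101001 = 105

105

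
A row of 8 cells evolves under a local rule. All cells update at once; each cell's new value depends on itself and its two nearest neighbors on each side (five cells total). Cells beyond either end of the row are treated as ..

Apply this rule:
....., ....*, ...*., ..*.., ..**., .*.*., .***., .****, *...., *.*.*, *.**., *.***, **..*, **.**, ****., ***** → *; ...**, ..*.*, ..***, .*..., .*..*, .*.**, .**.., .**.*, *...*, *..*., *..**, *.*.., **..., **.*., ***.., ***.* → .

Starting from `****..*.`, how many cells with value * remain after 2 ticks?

3

tick 1: .**.*.*.
tick 2: .*..**..
count of *: 3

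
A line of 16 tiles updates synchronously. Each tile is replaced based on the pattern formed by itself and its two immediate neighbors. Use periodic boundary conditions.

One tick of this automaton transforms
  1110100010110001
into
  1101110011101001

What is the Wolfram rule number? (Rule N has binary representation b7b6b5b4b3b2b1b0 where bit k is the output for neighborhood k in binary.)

position 0: 111 → 1  (bit 7 = 1)
position 2: 110 → 0  (bit 6 = 0)
position 3: 101 → 1  (bit 5 = 1)
position 5: 100 → 1  (bit 4 = 1)
position 10: 011 → 1  (bit 3 = 1)
position 4: 010 → 1  (bit 2 = 1)
position 7: 001 → 0  (bit 1 = 0)
position 6: 000 → 0  (bit 0 = 0)
bits b7..b0 = 10111100 = 188

188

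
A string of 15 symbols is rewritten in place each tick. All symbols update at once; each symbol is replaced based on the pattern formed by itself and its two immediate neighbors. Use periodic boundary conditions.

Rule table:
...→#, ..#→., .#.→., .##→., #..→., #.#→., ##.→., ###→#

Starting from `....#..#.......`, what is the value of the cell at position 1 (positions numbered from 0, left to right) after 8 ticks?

.

tick 1: ###......######
tick 2: ##..####..#####
tick 3: #....##....####
tick 4: ..##....##..###
tick 5: .....##......#.
tick 6: ####....####...
tick 7: .##..##..##..#.
tick 8: ...............
position 1 holds .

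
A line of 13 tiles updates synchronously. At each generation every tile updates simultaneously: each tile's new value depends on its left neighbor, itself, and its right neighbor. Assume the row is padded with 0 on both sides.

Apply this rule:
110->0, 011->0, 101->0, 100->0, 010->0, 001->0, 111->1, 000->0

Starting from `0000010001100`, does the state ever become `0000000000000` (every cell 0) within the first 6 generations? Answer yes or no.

0000000000000
all cells are 0 at generation 1

yes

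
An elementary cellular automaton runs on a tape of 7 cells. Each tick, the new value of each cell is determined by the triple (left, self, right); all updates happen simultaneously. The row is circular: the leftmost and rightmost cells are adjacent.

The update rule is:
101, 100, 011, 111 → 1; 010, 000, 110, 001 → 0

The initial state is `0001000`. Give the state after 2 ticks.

0000100
0000010

0000010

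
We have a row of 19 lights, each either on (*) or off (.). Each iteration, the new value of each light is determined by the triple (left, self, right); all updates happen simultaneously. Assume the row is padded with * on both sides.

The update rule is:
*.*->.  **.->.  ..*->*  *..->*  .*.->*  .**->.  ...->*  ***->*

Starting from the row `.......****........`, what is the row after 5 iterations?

iteration 1: *******.**.********
iteration 2: ******......*******
iteration 3: *****.******.******
iteration 4: ****...****...*****
iteration 5: ***.***.**.***.****

***.***.**.***.****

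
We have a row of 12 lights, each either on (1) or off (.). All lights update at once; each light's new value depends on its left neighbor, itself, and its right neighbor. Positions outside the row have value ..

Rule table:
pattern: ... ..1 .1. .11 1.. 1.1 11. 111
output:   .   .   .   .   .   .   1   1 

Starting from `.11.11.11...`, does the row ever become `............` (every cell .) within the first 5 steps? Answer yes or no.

..1..1..1...
............
all cells are . at step 2

yes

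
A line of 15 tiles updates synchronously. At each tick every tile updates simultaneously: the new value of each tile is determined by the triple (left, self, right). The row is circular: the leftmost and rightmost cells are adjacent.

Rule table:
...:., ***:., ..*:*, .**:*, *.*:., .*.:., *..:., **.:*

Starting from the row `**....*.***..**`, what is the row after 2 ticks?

*...*..*....**.

tick 1: .*...*..*.*.**.
tick 2: *...*..*....**.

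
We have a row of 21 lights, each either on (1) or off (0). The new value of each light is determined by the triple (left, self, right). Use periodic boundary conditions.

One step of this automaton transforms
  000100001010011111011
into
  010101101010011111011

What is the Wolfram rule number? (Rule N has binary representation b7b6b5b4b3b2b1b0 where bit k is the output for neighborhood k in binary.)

205

position 14: 111 → 1  (bit 7 = 1)
position 17: 110 → 1  (bit 6 = 1)
position 9: 101 → 0  (bit 5 = 0)
position 0: 100 → 0  (bit 4 = 0)
position 13: 011 → 1  (bit 3 = 1)
position 3: 010 → 1  (bit 2 = 1)
position 2: 001 → 0  (bit 1 = 0)
position 1: 000 → 1  (bit 0 = 1)
bits b7..b0 = 11001101 = 205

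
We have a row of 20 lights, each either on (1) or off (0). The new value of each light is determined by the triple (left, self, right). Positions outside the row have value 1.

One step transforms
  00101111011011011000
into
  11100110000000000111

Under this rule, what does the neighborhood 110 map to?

0

At position 7 the neighborhood is 110; the next row has 0 there.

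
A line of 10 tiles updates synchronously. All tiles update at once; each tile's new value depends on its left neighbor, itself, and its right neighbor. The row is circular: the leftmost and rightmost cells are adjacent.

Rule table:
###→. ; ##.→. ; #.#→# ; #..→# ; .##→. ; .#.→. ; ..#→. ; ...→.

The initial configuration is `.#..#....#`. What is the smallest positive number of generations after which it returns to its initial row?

10

#.#..#....
.#.#..#...
..#.#..#..
...#.#..#.
....#.#..#
#....#.#..
.#....#.#.
..#....#.#
#..#....#.
.#..#....#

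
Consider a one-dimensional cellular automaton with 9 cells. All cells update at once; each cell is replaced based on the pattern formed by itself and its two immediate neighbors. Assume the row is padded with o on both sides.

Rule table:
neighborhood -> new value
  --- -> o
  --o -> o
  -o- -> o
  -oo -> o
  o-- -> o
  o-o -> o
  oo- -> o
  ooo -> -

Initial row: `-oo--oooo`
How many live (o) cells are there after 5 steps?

6

oooooo---
-----oooo
oooooo---  (repeats step 1; period 2)
step 5: oooooo---
count of o: 6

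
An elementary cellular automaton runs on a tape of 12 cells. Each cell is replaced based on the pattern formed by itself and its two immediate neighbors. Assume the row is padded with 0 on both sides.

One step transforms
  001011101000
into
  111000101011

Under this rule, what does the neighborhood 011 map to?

At position 4 the neighborhood is 011; the next row has 0 there.

0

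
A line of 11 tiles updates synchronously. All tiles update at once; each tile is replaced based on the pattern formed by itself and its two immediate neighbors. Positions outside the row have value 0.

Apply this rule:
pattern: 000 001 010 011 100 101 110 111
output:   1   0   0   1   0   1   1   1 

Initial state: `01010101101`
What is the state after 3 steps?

00101011110
10010111110
00001111110

00001111110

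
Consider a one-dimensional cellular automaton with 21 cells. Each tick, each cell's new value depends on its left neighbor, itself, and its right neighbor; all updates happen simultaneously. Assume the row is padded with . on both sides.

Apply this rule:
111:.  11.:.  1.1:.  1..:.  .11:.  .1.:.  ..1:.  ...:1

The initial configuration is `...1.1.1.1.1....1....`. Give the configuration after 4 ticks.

tick 1: 11...........11...111
tick 2: ...111111111....1....
tick 3: 11...........11...111  (repeats tick 1; period 2)
tick 4: ...111111111....1....

...111111111....1....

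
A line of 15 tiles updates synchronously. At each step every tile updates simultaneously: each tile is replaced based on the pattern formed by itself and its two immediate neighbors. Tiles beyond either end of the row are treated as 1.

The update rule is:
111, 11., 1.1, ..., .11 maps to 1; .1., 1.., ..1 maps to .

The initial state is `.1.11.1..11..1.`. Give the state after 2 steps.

1.1111...11...1
111111.1.11.1.1

111111.1.11.1.1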